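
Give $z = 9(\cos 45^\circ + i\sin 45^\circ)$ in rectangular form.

a = r cos θ = 9 * sqrt(2)/2 = 9*sqrt(2)/2
b = r sin θ = 9 * sqrt(2)/2 = 9*sqrt(2)/2
z = 9*sqrt(2)/2 + (9*sqrt(2)/2)i


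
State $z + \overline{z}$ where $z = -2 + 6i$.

z + conjugate(z) = (a + bi) + (a - bi) = 2a
= 2 * (-2) = -4


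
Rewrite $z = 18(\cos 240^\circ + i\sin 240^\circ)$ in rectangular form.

a = r cos θ = 18 * -1/2 = -9
b = r sin θ = 18 * -sqrt(3)/2 = -9*sqrt(3)
z = -9 - 9*sqrt(3)i


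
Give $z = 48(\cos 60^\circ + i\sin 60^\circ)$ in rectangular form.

a = r cos θ = 48 * 1/2 = 24
b = r sin θ = 48 * sqrt(3)/2 = 24*sqrt(3)
z = 24 + 24*sqrt(3)i


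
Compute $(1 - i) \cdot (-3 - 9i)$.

(a1*a2 - b1*b2) + (a1*b2 + b1*a2)i
= (-3 - 9) + (-9 + 3)i
= -12 - 6i


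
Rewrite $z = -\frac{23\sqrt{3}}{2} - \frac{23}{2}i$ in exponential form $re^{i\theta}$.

r = |z| = sqrt((-23*sqrt(3)/2)^2 + (-23/2)^2) = sqrt(1587/4 + 529/4) = sqrt(529) = 23
θ = arctan(b/a) = arctan(-11.5/-19.9186) (quadrant-adjusted) = -150° = -5π/6
z = 23e^(-i*5π/6)


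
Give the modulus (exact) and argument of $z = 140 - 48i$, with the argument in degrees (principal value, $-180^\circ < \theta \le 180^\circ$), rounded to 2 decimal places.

|z| = sqrt(140^2 + (-48)^2) = 148
arg(z) = arctan(b/a) = arctan(-48/140) (quadrant-adjusted) = -18.92°


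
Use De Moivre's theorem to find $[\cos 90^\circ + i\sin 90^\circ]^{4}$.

By De Moivre: z^n = r^n(cos(nθ) + i sin(nθ))
= 1^4(cos(4*90°) + i sin(4*90°))
= 1(cos 0° + i sin 0°)
= 1


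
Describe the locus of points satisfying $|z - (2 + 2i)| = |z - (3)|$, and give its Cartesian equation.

|z - z1| = |z - z2| means z is equidistant from z1 and z2,
i.e. the perpendicular bisector of the segment from (2, 2) to (3, 0) (midpoint (5/2, 1)).
With z = x + yi, square both sides:
(x - 2)^2 + (y - 2)^2 = (x - 3)^2 + (y - 0)^2
The x^2 and y^2 terms cancel: 2x + (-4)y = 9 - 8 = 1
Simplify: 2x - 4y = 1
Locus: Perpendicular bisector of the segment from (2, 2) to (3, 0): the line 2x - 4y = 1


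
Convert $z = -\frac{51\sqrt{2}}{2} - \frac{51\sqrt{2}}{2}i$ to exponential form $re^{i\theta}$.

r = |z| = sqrt((-51*sqrt(2)/2)^2 + (-51*sqrt(2)/2)^2) = sqrt(2601/2 + 2601/2) = sqrt(2601) = 51
θ = arctan(b/a) = arctan(-36.0624/-36.0624) (quadrant-adjusted) = -135° = -3π/4
z = 51e^(-i*3π/4)


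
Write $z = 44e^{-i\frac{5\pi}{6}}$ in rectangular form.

a = r cos θ = 44 * -sqrt(3)/2 = -22*sqrt(3)
b = r sin θ = 44 * -1/2 = -22
z = -22*sqrt(3) - 22i


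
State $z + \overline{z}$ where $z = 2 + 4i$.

z + conjugate(z) = (a + bi) + (a - bi) = 2a
= 2 * 2 = 4


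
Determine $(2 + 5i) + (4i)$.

(2 + 0) + (5 + 4)i = 2 + 9i


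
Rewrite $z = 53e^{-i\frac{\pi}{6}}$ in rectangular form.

a = r cos θ = 53 * sqrt(3)/2 = 53*sqrt(3)/2
b = r sin θ = 53 * -1/2 = -53/2
z = 53*sqrt(3)/2 - (53/2)i


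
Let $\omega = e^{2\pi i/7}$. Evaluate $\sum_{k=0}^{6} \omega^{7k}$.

Since 7 divides 7, ω^7 = (ω^7)^1 = 1^1 = 1, so every term is 1.
Sum = 7 · 1 = 7


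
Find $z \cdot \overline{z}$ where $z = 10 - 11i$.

z * conjugate(z) = |z|^2 = a^2 + b^2
= 10^2 + (-11)^2 = 221


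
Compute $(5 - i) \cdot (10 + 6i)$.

(a1*a2 - b1*b2) + (a1*b2 + b1*a2)i
= (50 - (-6)) + (30 + (-10))i
= 56 + 20i


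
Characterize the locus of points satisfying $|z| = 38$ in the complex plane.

|z| = 38 means sqrt(x^2 + y^2) = 38
This is a circle of radius 38 centered at the origin


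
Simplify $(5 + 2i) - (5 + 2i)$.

(5 - 5) + (2 - 2)i = 0


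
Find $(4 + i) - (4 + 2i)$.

(4 - 4) + (1 - 2)i = -i


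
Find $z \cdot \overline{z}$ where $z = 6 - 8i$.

z * conjugate(z) = |z|^2 = a^2 + b^2
= 6^2 + (-8)^2 = 100


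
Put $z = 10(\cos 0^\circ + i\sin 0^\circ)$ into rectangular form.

a = r cos θ = 10 * 1 = 10
b = r sin θ = 10 * 0 = 0
z = 10


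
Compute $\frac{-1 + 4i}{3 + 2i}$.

Multiply numerator and denominator by conjugate (3 - 2i):
= (-1 + 4i)(3 - 2i) / (3^2 + 2^2)
= (5 + 14i) / 13
= 5/13 + (14/13)i


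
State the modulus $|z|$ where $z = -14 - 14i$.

|z| = sqrt(a^2 + b^2) = sqrt((-14)^2 + (-14)^2) = sqrt(392) = sqrt(392)


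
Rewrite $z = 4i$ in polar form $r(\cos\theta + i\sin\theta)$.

r = |z| = sqrt(a^2 + b^2) = sqrt((0)^2 + (4)^2) = sqrt(0 + 16) = sqrt(16) = 4
a = 0 and b > 0, so z lies on the positive imaginary axis: θ = 90°
z = 4(cos 90° + i sin 90°)


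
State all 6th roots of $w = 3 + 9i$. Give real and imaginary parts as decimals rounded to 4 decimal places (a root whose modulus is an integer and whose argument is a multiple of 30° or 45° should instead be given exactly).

|w| = sqrt(90) ≈ 9.486833, arg(w) ≈ 71.565051°
Root modulus = sqrt(90)^(1/6) ≈ 1.454968
Root arguments: θ_k = (arg(w) + 360°k)/6 for k = 0, 1, ..., 5
Compute each root as (root modulus)(cos θ_k + i sin θ_k) using full-precision intermediates, then round to 4 decimal places.
Roots: 1.4236 + 0.3007i, 0.4514 + 1.3832i, -0.9722 + 1.0825i, -1.4236 - 0.3007i, -0.4514 - 1.3832i, 0.9722 - 1.0825i


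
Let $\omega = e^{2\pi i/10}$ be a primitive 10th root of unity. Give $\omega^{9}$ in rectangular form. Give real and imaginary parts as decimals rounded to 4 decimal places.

ω^9 = e^(2πi·9/10) = e^(i·9π/5)
= cos(9π/5) + i sin(9π/5)
= 0.8090 - 0.5878i


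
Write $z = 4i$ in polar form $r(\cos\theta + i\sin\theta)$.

r = |z| = sqrt(a^2 + b^2) = sqrt((0)^2 + (4)^2) = sqrt(0 + 16) = sqrt(16) = 4
a = 0 and b > 0, so z lies on the positive imaginary axis: θ = 90°
z = 4(cos 90° + i sin 90°)


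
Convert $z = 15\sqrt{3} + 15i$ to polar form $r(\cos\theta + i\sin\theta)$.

r = |z| = sqrt(a^2 + b^2) = sqrt((15*sqrt(3))^2 + (15)^2) = sqrt(675 + 225) = sqrt(900) = 30
θ = arctan(b/a) = arctan(15/25.9808) (quadrant-adjusted) = 30°
z = 30(cos 30° + i sin 30°)


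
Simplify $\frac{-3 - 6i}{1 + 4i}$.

Multiply numerator and denominator by conjugate (1 - 4i):
= (-3 - 6i)(1 - 4i) / (1^2 + 4^2)
= (-27 + 6i) / 17
= -27/17 + (6/17)i


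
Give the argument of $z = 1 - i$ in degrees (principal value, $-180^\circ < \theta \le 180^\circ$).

θ = arctan(b/a) = arctan(-1/1) (quadrant-adjusted) = -45°


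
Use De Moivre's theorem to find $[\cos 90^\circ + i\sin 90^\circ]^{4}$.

By De Moivre: z^n = r^n(cos(nθ) + i sin(nθ))
= 1^4(cos(4*90°) + i sin(4*90°))
= 1(cos 0° + i sin 0°)
= 1


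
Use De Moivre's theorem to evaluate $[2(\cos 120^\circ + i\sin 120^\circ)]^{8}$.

By De Moivre: z^n = r^n(cos(nθ) + i sin(nθ))
= 2^8(cos(8*120°) + i sin(8*120°))
= 256(cos 240° + i sin 240°)
= -128 - 128*sqrt(3)i


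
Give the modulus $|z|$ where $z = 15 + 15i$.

|z| = sqrt(a^2 + b^2) = sqrt(15^2 + 15^2) = sqrt(450) = sqrt(450)


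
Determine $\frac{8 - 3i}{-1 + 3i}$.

Multiply numerator and denominator by conjugate (-1 - 3i):
= (8 - 3i)(-1 - 3i) / ((-1)^2 + 3^2)
= (-17 - 21i) / 10
= -17/10 - (21/10)i


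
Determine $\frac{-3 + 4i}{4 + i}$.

Multiply numerator and denominator by conjugate (4 - i):
= (-3 + 4i)(4 - i) / (4^2 + 1^2)
= (-8 + 19i) / 17
= -8/17 + (19/17)i


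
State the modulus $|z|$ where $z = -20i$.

|z| = sqrt(a^2 + b^2) = sqrt(0^2 + (-20)^2) = sqrt(400) = 20


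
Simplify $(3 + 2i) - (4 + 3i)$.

(3 - 4) + (2 - 3)i = -1 - i


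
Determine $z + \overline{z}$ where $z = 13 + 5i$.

z + conjugate(z) = (a + bi) + (a - bi) = 2a
= 2 * 13 = 26


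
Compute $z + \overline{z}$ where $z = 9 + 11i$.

z + conjugate(z) = (a + bi) + (a - bi) = 2a
= 2 * 9 = 18


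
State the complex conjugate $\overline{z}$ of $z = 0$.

If z = a + bi, then conjugate(z) = a - bi
conjugate(0) = 0


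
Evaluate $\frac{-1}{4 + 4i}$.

Multiply numerator and denominator by conjugate (4 - 4i):
= (-1)(4 - 4i) / (4^2 + 4^2)
= (-4 + 4i) / 32
Divide through by 4: (-1 + i) / 8
= -1/8 + (1/8)i


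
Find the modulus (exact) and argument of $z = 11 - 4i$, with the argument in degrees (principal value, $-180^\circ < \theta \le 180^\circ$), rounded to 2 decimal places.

|z| = sqrt(11^2 + (-4)^2) = sqrt(137)
arg(z) = arctan(b/a) = arctan(-4/11) (quadrant-adjusted) = -19.98°


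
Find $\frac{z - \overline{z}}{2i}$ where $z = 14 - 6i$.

z - conjugate(z) = 2bi
(z - conjugate(z))/(2i) = 2bi/(2i) = b = -6


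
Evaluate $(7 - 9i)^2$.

(a + bi)^2 = a^2 - b^2 + 2abi
= 7^2 - (-9)^2 + 2*7*(-9)i
= -32 - 126i


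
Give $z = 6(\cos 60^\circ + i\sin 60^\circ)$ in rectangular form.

a = r cos θ = 6 * 1/2 = 3
b = r sin θ = 6 * sqrt(3)/2 = 3*sqrt(3)
z = 3 + 3*sqrt(3)i


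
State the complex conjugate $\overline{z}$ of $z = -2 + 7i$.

If z = a + bi, then conjugate(z) = a - bi
conjugate(-2 + 7i) = -2 - 7i


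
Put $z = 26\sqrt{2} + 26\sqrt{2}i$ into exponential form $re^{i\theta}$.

r = |z| = sqrt((26*sqrt(2))^2 + (26*sqrt(2))^2) = sqrt(1352 + 1352) = sqrt(2704) = 52
θ = arctan(b/a) = arctan(36.7696/36.7696) (quadrant-adjusted) = 45° = π/4
z = 52e^(i*π/4)


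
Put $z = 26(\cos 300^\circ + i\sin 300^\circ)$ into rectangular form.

a = r cos θ = 26 * 1/2 = 13
b = r sin θ = 26 * -sqrt(3)/2 = -13*sqrt(3)
z = 13 - 13*sqrt(3)i


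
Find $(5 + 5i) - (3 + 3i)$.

(5 - 3) + (5 - 3)i = 2 + 2i


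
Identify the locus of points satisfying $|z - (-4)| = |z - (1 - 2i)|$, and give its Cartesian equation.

|z - z1| = |z - z2| means z is equidistant from z1 and z2,
i.e. the perpendicular bisector of the segment from (-4, 0) to (1, -2) (midpoint (-3/2, -1)).
With z = x + yi, square both sides:
(x - (-4))^2 + (y - 0)^2 = (x - 1)^2 + (y - (-2))^2
The x^2 and y^2 terms cancel: 10x + (-4)y = 5 - 16 = -11
Simplify: 10x - 4y = -11
Locus: Perpendicular bisector of the segment from (-4, 0) to (1, -2): the line 10x - 4y = -11


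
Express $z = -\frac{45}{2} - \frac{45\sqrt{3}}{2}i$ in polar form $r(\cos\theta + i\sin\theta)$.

r = |z| = sqrt(a^2 + b^2) = sqrt((-45/2)^2 + (-45*sqrt(3)/2)^2) = sqrt(2025/4 + 6075/4) = sqrt(2025) = 45
θ = arctan(b/a) = arctan(-38.9711/-22.5) (quadrant-adjusted) = 240°
z = 45(cos 240° + i sin 240°)


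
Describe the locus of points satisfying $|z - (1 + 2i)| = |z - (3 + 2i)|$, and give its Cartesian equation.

|z - z1| = |z - z2| means z is equidistant from z1 and z2,
i.e. the perpendicular bisector of the segment from (1, 2) to (3, 2) (midpoint (2, 2)).
With z = x + yi, square both sides:
(x - 1)^2 + (y - 2)^2 = (x - 3)^2 + (y - 2)^2
The x^2 and y^2 terms cancel: 4x + 0y = 13 - 5 = 8
Simplify: x = 2
Locus: Perpendicular bisector of the segment from (1, 2) to (3, 2): the line x = 2


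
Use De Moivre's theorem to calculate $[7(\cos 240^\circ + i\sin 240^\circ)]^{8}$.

By De Moivre: z^n = r^n(cos(nθ) + i sin(nθ))
= 7^8(cos(8*240°) + i sin(8*240°))
= 5764801(cos 120° + i sin 120°)
= -5764801/2 + (5764801*sqrt(3)/2)i


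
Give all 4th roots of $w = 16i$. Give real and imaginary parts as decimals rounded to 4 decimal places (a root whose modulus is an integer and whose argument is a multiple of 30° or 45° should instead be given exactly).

|w| = 16, arg(w) = 90°
Root modulus = 16^(1/4) = 2
Root arguments: θ_k = (90° + 360°k)/4 for k = 0, 1, ..., 3
Compute each root as (root modulus)(cos θ_k + i sin θ_k) using full-precision intermediates, then round to 4 decimal places.
Roots: 1.8478 + 0.7654i, -0.7654 + 1.8478i, -1.8478 - 0.7654i, 0.7654 - 1.8478i


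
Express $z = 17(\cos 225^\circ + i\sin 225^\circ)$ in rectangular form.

a = r cos θ = 17 * -sqrt(2)/2 = -17*sqrt(2)/2
b = r sin θ = 17 * -sqrt(2)/2 = -17*sqrt(2)/2
z = -17*sqrt(2)/2 - (17*sqrt(2)/2)i


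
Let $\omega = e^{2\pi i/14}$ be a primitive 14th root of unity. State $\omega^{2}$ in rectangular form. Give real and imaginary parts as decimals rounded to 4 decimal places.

ω^2 = e^(2πi·2/14) = e^(i·2π/7)
= cos(2π/7) + i sin(2π/7)
= 0.6235 + 0.7818i


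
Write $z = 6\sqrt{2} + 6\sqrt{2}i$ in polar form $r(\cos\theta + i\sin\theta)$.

r = |z| = sqrt(a^2 + b^2) = sqrt((6*sqrt(2))^2 + (6*sqrt(2))^2) = sqrt(72 + 72) = sqrt(144) = 12
θ = arctan(b/a) = arctan(8.4853/8.4853) (quadrant-adjusted) = 45°
z = 12(cos 45° + i sin 45°)


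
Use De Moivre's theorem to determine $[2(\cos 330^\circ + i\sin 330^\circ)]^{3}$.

By De Moivre: z^n = r^n(cos(nθ) + i sin(nθ))
= 2^3(cos(3*330°) + i sin(3*330°))
= 8(cos 270° + i sin 270°)
= -8i


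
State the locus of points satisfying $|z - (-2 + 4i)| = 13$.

|z - z0| = r describes a circle centered at z0 with radius r
Here z0 = -2 + 4i and r = 13
Locus: Circle centered at (-2, 4) with radius 13


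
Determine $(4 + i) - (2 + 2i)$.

(4 - 2) + (1 - 2)i = 2 - i


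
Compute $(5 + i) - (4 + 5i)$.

(5 - 4) + (1 - 5)i = 1 - 4i


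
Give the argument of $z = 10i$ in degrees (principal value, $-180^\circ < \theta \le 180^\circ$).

a = 0 and b > 0, so z lies on the positive imaginary axis: θ = 90°


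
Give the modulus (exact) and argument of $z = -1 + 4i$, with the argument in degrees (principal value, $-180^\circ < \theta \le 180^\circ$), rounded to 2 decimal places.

|z| = sqrt((-1)^2 + 4^2) = sqrt(17)
arg(z) = arctan(b/a) = arctan(4/-1) (quadrant-adjusted) = 104.04°


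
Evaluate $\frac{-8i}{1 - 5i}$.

Multiply numerator and denominator by conjugate (1 + 5i):
= (-8i)(1 + 5i) / (1^2 + (-5)^2)
= (40 - 8i) / 26
Divide through by 2: (20 - 4i) / 13
= 20/13 - (4/13)i


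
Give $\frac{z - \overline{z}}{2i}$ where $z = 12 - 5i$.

z - conjugate(z) = 2bi
(z - conjugate(z))/(2i) = 2bi/(2i) = b = -5


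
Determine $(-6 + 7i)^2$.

(a + bi)^2 = a^2 - b^2 + 2abi
= (-6)^2 - 7^2 + 2*(-6)*7i
= -13 - 84i


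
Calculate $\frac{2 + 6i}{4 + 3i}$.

Multiply numerator and denominator by conjugate (4 - 3i):
= (2 + 6i)(4 - 3i) / (4^2 + 3^2)
= (26 + 18i) / 25
= 26/25 + (18/25)i


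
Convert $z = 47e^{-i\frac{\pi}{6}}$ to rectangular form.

a = r cos θ = 47 * sqrt(3)/2 = 47*sqrt(3)/2
b = r sin θ = 47 * -1/2 = -47/2
z = 47*sqrt(3)/2 - (47/2)i


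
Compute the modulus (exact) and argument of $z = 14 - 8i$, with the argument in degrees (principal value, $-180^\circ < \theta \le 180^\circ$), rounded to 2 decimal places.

|z| = sqrt(14^2 + (-8)^2) = sqrt(260)
arg(z) = arctan(b/a) = arctan(-8/14) (quadrant-adjusted) = -29.74°


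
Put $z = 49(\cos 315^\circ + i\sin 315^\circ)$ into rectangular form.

a = r cos θ = 49 * sqrt(2)/2 = 49*sqrt(2)/2
b = r sin θ = 49 * -sqrt(2)/2 = -49*sqrt(2)/2
z = 49*sqrt(2)/2 - (49*sqrt(2)/2)i


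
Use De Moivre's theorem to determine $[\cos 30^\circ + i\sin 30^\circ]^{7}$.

By De Moivre: z^n = r^n(cos(nθ) + i sin(nθ))
= 1^7(cos(7*30°) + i sin(7*30°))
= 1(cos 210° + i sin 210°)
= -sqrt(3)/2 - (1/2)i


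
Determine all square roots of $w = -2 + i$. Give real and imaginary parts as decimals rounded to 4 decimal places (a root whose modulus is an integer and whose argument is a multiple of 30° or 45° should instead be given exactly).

|w| = sqrt(5) ≈ 2.236068, arg(w) ≈ 153.434949°
Root modulus = sqrt(5)^(1/2) ≈ 1.495349
Root arguments: θ_k = (arg(w) + 360°k)/2 for k = 0, 1, ..., 1
Compute each root as (root modulus)(cos θ_k + i sin θ_k) using full-precision intermediates, then round to 4 decimal places.
Roots: 0.3436 + 1.4553i, -0.3436 - 1.4553i


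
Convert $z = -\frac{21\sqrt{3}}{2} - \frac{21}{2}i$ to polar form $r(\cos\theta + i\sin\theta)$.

r = |z| = sqrt(a^2 + b^2) = sqrt((-21*sqrt(3)/2)^2 + (-21/2)^2) = sqrt(1323/4 + 441/4) = sqrt(441) = 21
θ = arctan(b/a) = arctan(-10.5/-18.1865) (quadrant-adjusted) = 210°
z = 21(cos 210° + i sin 210°)


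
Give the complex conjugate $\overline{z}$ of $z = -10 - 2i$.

If z = a + bi, then conjugate(z) = a - bi
conjugate(-10 - 2i) = -10 + 2i


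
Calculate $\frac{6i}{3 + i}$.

Multiply numerator and denominator by conjugate (3 - i):
= (6i)(3 - i) / (3^2 + 1^2)
= (6 + 18i) / 10
Divide through by 2: (3 + 9i) / 5
= 3/5 + (9/5)i


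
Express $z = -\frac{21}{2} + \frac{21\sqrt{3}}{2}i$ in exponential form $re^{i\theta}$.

r = |z| = sqrt((-21/2)^2 + (21*sqrt(3)/2)^2) = sqrt(441/4 + 1323/4) = sqrt(441) = 21
θ = arctan(b/a) = arctan(18.1865/-10.5) (quadrant-adjusted) = 120° = 2π/3
z = 21e^(i*2π/3)


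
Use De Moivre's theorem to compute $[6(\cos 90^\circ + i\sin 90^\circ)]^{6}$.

By De Moivre: z^n = r^n(cos(nθ) + i sin(nθ))
= 6^6(cos(6*90°) + i sin(6*90°))
= 46656(cos 180° + i sin 180°)
= -46656


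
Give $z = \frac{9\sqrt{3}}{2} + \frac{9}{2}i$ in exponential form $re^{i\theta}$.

r = |z| = sqrt((9*sqrt(3)/2)^2 + (9/2)^2) = sqrt(243/4 + 81/4) = sqrt(81) = 9
θ = arctan(b/a) = arctan(4.5/7.7942) (quadrant-adjusted) = 30° = π/6
z = 9e^(i*π/6)


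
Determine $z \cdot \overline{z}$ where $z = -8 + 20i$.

z * conjugate(z) = |z|^2 = a^2 + b^2
= (-8)^2 + 20^2 = 464


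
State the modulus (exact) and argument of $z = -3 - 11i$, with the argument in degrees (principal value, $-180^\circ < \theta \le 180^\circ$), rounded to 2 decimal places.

|z| = sqrt((-3)^2 + (-11)^2) = sqrt(130)
arg(z) = arctan(b/a) = arctan(-11/-3) (quadrant-adjusted) = -105.26°


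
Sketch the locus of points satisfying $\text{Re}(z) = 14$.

Re(z) = x where z = x + yi; the equation x = 14 is satisfied by all points with that x-coordinate
Locus: Vertical line x = 14


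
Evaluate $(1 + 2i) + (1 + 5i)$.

(1 + 1) + (2 + 5)i = 2 + 7i


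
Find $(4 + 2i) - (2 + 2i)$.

(4 - 2) + (2 - 2)i = 2


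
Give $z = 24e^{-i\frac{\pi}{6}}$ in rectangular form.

a = r cos θ = 24 * sqrt(3)/2 = 12*sqrt(3)
b = r sin θ = 24 * -1/2 = -12
z = 12*sqrt(3) - 12i


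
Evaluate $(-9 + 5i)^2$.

(a + bi)^2 = a^2 - b^2 + 2abi
= (-9)^2 - 5^2 + 2*(-9)*5i
= 56 - 90i


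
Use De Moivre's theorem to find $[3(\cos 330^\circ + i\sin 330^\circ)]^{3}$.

By De Moivre: z^n = r^n(cos(nθ) + i sin(nθ))
= 3^3(cos(3*330°) + i sin(3*330°))
= 27(cos 270° + i sin 270°)
= -27i


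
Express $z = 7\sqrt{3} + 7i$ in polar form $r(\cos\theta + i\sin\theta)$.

r = |z| = sqrt(a^2 + b^2) = sqrt((7*sqrt(3))^2 + (7)^2) = sqrt(147 + 49) = sqrt(196) = 14
θ = arctan(b/a) = arctan(7/12.1244) (quadrant-adjusted) = 30°
z = 14(cos 30° + i sin 30°)


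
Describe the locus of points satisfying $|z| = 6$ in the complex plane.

|z| = 6 means sqrt(x^2 + y^2) = 6
This is a circle of radius 6 centered at the origin


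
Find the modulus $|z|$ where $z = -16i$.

|z| = sqrt(a^2 + b^2) = sqrt(0^2 + (-16)^2) = sqrt(256) = 16


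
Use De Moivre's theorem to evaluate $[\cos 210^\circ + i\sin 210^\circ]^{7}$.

By De Moivre: z^n = r^n(cos(nθ) + i sin(nθ))
= 1^7(cos(7*210°) + i sin(7*210°))
= 1(cos 30° + i sin 30°)
= sqrt(3)/2 + (1/2)i


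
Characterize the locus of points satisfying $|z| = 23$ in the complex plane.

|z| = 23 means sqrt(x^2 + y^2) = 23
This is a circle of radius 23 centered at the origin


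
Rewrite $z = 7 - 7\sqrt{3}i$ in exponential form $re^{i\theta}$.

r = |z| = sqrt((7)^2 + (-7*sqrt(3))^2) = sqrt(49 + 147) = sqrt(196) = 14
θ = arctan(b/a) = arctan(-12.1244/7) (quadrant-adjusted) = -60° = -π/3
z = 14e^(-i*π/3)


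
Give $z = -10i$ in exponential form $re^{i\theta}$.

r = |z| = sqrt((0)^2 + (-10)^2) = sqrt(0 + 100) = sqrt(100) = 10
a = 0 and b < 0, so z lies on the negative imaginary axis: θ = -90° = -π/2
z = 10e^(-i*π/2)


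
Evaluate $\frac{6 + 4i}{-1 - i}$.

Multiply numerator and denominator by conjugate (-1 + i):
= (6 + 4i)(-1 + i) / ((-1)^2 + (-1)^2)
= (-10 + 2i) / 2
= -5 + i


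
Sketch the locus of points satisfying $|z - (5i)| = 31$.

|z - z0| = r describes a circle centered at z0 with radius r
Here z0 = 5i and r = 31
Locus: Circle centered at (0, 5) with radius 31


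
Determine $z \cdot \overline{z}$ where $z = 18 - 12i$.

z * conjugate(z) = |z|^2 = a^2 + b^2
= 18^2 + (-12)^2 = 468


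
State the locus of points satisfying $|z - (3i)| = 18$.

|z - z0| = r describes a circle centered at z0 with radius r
Here z0 = 3i and r = 18
Locus: Circle centered at (0, 3) with radius 18


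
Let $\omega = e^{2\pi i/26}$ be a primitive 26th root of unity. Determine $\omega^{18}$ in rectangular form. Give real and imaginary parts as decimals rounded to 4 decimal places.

ω^18 = e^(2πi·18/26) = e^(i·18π/13)
= cos(18π/13) + i sin(18π/13)
= -0.3546 - 0.9350i


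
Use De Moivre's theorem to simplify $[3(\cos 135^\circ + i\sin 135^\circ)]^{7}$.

By De Moivre: z^n = r^n(cos(nθ) + i sin(nθ))
= 3^7(cos(7*135°) + i sin(7*135°))
= 2187(cos 225° + i sin 225°)
= -2187*sqrt(2)/2 - (2187*sqrt(2)/2)i


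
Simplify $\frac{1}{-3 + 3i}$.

Multiply numerator and denominator by conjugate (-3 - 3i):
= (1)(-3 - 3i) / ((-3)^2 + 3^2)
= (-3 - 3i) / 18
Divide through by 3: (-1 - i) / 6
= -1/6 - (1/6)i


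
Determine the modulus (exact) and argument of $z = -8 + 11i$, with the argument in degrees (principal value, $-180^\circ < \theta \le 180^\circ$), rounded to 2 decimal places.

|z| = sqrt((-8)^2 + 11^2) = sqrt(185)
arg(z) = arctan(b/a) = arctan(11/-8) (quadrant-adjusted) = 126.03°


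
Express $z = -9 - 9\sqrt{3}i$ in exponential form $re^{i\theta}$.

r = |z| = sqrt((-9)^2 + (-9*sqrt(3))^2) = sqrt(81 + 243) = sqrt(324) = 18
θ = arctan(b/a) = arctan(-15.5885/-9) (quadrant-adjusted) = -120° = -2π/3
z = 18e^(-i*2π/3)


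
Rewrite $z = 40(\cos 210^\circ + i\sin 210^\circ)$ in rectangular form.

a = r cos θ = 40 * -sqrt(3)/2 = -20*sqrt(3)
b = r sin θ = 40 * -1/2 = -20
z = -20*sqrt(3) - 20i


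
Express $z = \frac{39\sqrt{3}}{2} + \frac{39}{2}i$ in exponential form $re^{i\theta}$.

r = |z| = sqrt((39*sqrt(3)/2)^2 + (39/2)^2) = sqrt(4563/4 + 1521/4) = sqrt(1521) = 39
θ = arctan(b/a) = arctan(19.5/33.775) (quadrant-adjusted) = 30° = π/6
z = 39e^(i*π/6)


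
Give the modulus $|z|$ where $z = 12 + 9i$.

|z| = sqrt(a^2 + b^2) = sqrt(12^2 + 9^2) = sqrt(225) = 15


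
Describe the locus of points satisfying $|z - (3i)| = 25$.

|z - z0| = r describes a circle centered at z0 with radius r
Here z0 = 3i and r = 25
Locus: Circle centered at (0, 3) with radius 25


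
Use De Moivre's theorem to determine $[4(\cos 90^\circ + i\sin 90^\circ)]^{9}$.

By De Moivre: z^n = r^n(cos(nθ) + i sin(nθ))
= 4^9(cos(9*90°) + i sin(9*90°))
= 262144(cos 90° + i sin 90°)
= 262144i


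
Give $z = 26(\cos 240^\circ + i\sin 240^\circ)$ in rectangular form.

a = r cos θ = 26 * -1/2 = -13
b = r sin θ = 26 * -sqrt(3)/2 = -13*sqrt(3)
z = -13 - 13*sqrt(3)i


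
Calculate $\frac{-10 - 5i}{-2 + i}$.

Multiply numerator and denominator by conjugate (-2 - i):
= (-10 - 5i)(-2 - i) / ((-2)^2 + 1^2)
= (15 + 20i) / 5
= 3 + 4i


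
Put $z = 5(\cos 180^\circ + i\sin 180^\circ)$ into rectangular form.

a = r cos θ = 5 * -1 = -5
b = r sin θ = 5 * 0 = 0
z = -5


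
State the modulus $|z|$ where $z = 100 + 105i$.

|z| = sqrt(a^2 + b^2) = sqrt(100^2 + 105^2) = sqrt(21025) = 145


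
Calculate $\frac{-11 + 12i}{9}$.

Divisor is real, so divide each part by 9:
= -11/9 + (4/3)i


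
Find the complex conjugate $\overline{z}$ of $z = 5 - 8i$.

If z = a + bi, then conjugate(z) = a - bi
conjugate(5 - 8i) = 5 + 8i


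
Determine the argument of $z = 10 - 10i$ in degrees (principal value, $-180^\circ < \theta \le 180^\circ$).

θ = arctan(b/a) = arctan(-10/10) (quadrant-adjusted) = -45°


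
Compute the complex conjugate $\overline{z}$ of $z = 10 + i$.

If z = a + bi, then conjugate(z) = a - bi
conjugate(10 + i) = 10 - i


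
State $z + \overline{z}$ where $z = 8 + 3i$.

z + conjugate(z) = (a + bi) + (a - bi) = 2a
= 2 * 8 = 16


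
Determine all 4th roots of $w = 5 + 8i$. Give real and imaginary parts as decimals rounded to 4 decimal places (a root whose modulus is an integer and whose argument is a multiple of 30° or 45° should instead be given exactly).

|w| = sqrt(89) ≈ 9.433981, arg(w) ≈ 57.994617°
Root modulus = sqrt(89)^(1/4) ≈ 1.752563
Root arguments: θ_k = (arg(w) + 360°k)/4 for k = 0, 1, ..., 3
Compute each root as (root modulus)(cos θ_k + i sin θ_k) using full-precision intermediates, then round to 4 decimal places.
Roots: 1.6968 + 0.4388i, -0.4388 + 1.6968i, -1.6968 - 0.4388i, 0.4388 - 1.6968i


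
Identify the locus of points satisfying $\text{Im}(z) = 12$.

Im(z) = y where z = x + yi; the equation y = 12 is satisfied by all points with that y-coordinate
Locus: Horizontal line y = 12


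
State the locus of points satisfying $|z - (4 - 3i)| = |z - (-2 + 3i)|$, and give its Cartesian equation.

|z - z1| = |z - z2| means z is equidistant from z1 and z2,
i.e. the perpendicular bisector of the segment from (4, -3) to (-2, 3) (midpoint (1, 0)).
With z = x + yi, square both sides:
(x - 4)^2 + (y - (-3))^2 = (x - (-2))^2 + (y - 3)^2
The x^2 and y^2 terms cancel: -12x + 12y = 13 - 25 = -12
Simplify: x - y = 1
Locus: Perpendicular bisector of the segment from (4, -3) to (-2, 3): the line x - y = 1


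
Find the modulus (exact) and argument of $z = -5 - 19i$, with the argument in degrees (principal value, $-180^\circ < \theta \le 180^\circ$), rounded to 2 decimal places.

|z| = sqrt((-5)^2 + (-19)^2) = sqrt(386)
arg(z) = arctan(b/a) = arctan(-19/-5) (quadrant-adjusted) = -104.74°


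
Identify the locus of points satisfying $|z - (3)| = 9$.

|z - z0| = r describes a circle centered at z0 with radius r
Here z0 = 3 and r = 9
Locus: Circle centered at (3, 0) with radius 9


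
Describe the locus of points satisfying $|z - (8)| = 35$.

|z - z0| = r describes a circle centered at z0 with radius r
Here z0 = 8 and r = 35
Locus: Circle centered at (8, 0) with radius 35


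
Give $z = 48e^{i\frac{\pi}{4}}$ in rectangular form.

a = r cos θ = 48 * sqrt(2)/2 = 24*sqrt(2)
b = r sin θ = 48 * sqrt(2)/2 = 24*sqrt(2)
z = 24*sqrt(2) + 24*sqrt(2)i


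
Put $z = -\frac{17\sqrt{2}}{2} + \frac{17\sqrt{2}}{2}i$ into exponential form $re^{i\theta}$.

r = |z| = sqrt((-17*sqrt(2)/2)^2 + (17*sqrt(2)/2)^2) = sqrt(289/2 + 289/2) = sqrt(289) = 17
θ = arctan(b/a) = arctan(12.0208/-12.0208) (quadrant-adjusted) = 135° = 3π/4
z = 17e^(i*3π/4)


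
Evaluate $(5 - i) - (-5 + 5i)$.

(5 - (-5)) + (-1 - 5)i = 10 - 6i


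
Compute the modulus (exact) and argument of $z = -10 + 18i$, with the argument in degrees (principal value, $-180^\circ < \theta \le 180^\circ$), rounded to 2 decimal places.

|z| = sqrt((-10)^2 + 18^2) = sqrt(424)
arg(z) = arctan(b/a) = arctan(18/-10) (quadrant-adjusted) = 119.05°


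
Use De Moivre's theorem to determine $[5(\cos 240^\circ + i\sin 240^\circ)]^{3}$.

By De Moivre: z^n = r^n(cos(nθ) + i sin(nθ))
= 5^3(cos(3*240°) + i sin(3*240°))
= 125(cos 0° + i sin 0°)
= 125


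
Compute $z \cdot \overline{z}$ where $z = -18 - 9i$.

z * conjugate(z) = |z|^2 = a^2 + b^2
= (-18)^2 + (-9)^2 = 405


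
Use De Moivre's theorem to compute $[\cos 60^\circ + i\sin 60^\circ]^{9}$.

By De Moivre: z^n = r^n(cos(nθ) + i sin(nθ))
= 1^9(cos(9*60°) + i sin(9*60°))
= 1(cos 180° + i sin 180°)
= -1


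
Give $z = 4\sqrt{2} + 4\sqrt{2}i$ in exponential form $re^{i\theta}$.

r = |z| = sqrt((4*sqrt(2))^2 + (4*sqrt(2))^2) = sqrt(32 + 32) = sqrt(64) = 8
θ = arctan(b/a) = arctan(5.6569/5.6569) (quadrant-adjusted) = 45° = π/4
z = 8e^(i*π/4)


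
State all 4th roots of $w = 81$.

|w| = 81, arg(w) = 0°
Root modulus = 81^(1/4) = 3
Root arguments: θ_k = (0° + 360°k)/4 for k = 0, 1, ..., 3
Roots: 3, 3i, -3, -3i


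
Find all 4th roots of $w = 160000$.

|w| = 160000, arg(w) = 0°
Root modulus = 160000^(1/4) = 20
Root arguments: θ_k = (0° + 360°k)/4 for k = 0, 1, ..., 3
Roots: 20, 20i, -20, -20i


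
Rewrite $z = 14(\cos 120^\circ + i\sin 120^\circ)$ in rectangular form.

a = r cos θ = 14 * -1/2 = -7
b = r sin θ = 14 * sqrt(3)/2 = 7*sqrt(3)
z = -7 + 7*sqrt(3)i


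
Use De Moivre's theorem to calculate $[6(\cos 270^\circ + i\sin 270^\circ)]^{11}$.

By De Moivre: z^n = r^n(cos(nθ) + i sin(nθ))
= 6^11(cos(11*270°) + i sin(11*270°))
= 362797056(cos 90° + i sin 90°)
= 362797056i


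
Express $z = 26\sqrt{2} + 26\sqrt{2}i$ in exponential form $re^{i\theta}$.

r = |z| = sqrt((26*sqrt(2))^2 + (26*sqrt(2))^2) = sqrt(1352 + 1352) = sqrt(2704) = 52
θ = arctan(b/a) = arctan(36.7696/36.7696) (quadrant-adjusted) = 45° = π/4
z = 52e^(i*π/4)


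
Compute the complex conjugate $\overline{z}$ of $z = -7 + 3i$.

If z = a + bi, then conjugate(z) = a - bi
conjugate(-7 + 3i) = -7 - 3i


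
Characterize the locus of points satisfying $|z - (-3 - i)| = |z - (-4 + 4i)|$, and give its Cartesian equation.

|z - z1| = |z - z2| means z is equidistant from z1 and z2,
i.e. the perpendicular bisector of the segment from (-3, -1) to (-4, 4) (midpoint (-7/2, 3/2)).
With z = x + yi, square both sides:
(x - (-3))^2 + (y - (-1))^2 = (x - (-4))^2 + (y - 4)^2
The x^2 and y^2 terms cancel: -2x + 10y = 32 - 10 = 22
Simplify: x - 5y = -11
Locus: Perpendicular bisector of the segment from (-3, -1) to (-4, 4): the line x - 5y = -11


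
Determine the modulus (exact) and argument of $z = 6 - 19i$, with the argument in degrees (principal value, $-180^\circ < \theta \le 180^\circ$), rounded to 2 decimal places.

|z| = sqrt(6^2 + (-19)^2) = sqrt(397)
arg(z) = arctan(b/a) = arctan(-19/6) (quadrant-adjusted) = -72.47°


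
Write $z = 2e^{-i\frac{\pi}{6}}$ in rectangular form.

a = r cos θ = 2 * sqrt(3)/2 = sqrt(3)
b = r sin θ = 2 * -1/2 = -1
z = sqrt(3) - i


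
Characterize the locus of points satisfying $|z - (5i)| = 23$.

|z - z0| = r describes a circle centered at z0 with radius r
Here z0 = 5i and r = 23
Locus: Circle centered at (0, 5) with radius 23


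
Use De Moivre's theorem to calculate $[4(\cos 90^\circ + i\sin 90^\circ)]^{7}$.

By De Moivre: z^n = r^n(cos(nθ) + i sin(nθ))
= 4^7(cos(7*90°) + i sin(7*90°))
= 16384(cos 270° + i sin 270°)
= -16384i


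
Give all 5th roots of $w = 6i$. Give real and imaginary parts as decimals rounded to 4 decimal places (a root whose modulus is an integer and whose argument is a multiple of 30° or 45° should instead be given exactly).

|w| = 6, arg(w) = 90°
Root modulus = 6^(1/5) ≈ 1.430969
Root arguments: θ_k = (90° + 360°k)/5 for k = 0, 1, ..., 4
Compute each root as (root modulus)(cos θ_k + i sin θ_k) using full-precision intermediates, then round to 4 decimal places.
Roots: 1.3609 + 0.4422i, 1.4310i, -1.3609 + 0.4422i, -0.8411 - 1.1577i, 0.8411 - 1.1577i


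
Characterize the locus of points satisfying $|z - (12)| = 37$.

|z - z0| = r describes a circle centered at z0 with radius r
Here z0 = 12 and r = 37
Locus: Circle centered at (12, 0) with radius 37


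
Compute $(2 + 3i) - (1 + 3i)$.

(2 - 1) + (3 - 3)i = 1


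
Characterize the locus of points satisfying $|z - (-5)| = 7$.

|z - z0| = r describes a circle centered at z0 with radius r
Here z0 = -5 and r = 7
Locus: Circle centered at (-5, 0) with radius 7


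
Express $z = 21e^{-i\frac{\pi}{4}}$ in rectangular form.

a = r cos θ = 21 * sqrt(2)/2 = 21*sqrt(2)/2
b = r sin θ = 21 * -sqrt(2)/2 = -21*sqrt(2)/2
z = 21*sqrt(2)/2 - (21*sqrt(2)/2)i


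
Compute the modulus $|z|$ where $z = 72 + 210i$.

|z| = sqrt(a^2 + b^2) = sqrt(72^2 + 210^2) = sqrt(49284) = 222


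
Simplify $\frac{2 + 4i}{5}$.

Divisor is real, so divide each part by 5:
= 2/5 + (4/5)i


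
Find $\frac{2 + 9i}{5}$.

Divisor is real, so divide each part by 5:
= 2/5 + (9/5)i


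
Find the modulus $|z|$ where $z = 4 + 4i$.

|z| = sqrt(a^2 + b^2) = sqrt(4^2 + 4^2) = sqrt(32) = sqrt(32)


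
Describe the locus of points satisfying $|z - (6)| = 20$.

|z - z0| = r describes a circle centered at z0 with radius r
Here z0 = 6 and r = 20
Locus: Circle centered at (6, 0) with radius 20


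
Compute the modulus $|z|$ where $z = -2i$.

|z| = sqrt(a^2 + b^2) = sqrt(0^2 + (-2)^2) = sqrt(4) = 2


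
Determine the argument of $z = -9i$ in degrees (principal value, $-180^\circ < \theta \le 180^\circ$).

a = 0 and b < 0, so z lies on the negative imaginary axis: θ = -90°


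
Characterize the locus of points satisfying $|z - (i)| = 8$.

|z - z0| = r describes a circle centered at z0 with radius r
Here z0 = i and r = 8
Locus: Circle centered at (0, 1) with radius 8


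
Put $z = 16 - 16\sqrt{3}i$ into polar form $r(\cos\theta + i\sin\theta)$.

r = |z| = sqrt(a^2 + b^2) = sqrt((16)^2 + (-16*sqrt(3))^2) = sqrt(256 + 768) = sqrt(1024) = 32
θ = arctan(b/a) = arctan(-27.7128/16) (quadrant-adjusted) = 300°
z = 32(cos 300° + i sin 300°)


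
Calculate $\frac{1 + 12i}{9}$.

Divisor is real, so divide each part by 9:
= 1/9 + (4/3)i


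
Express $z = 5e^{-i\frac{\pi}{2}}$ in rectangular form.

a = r cos θ = 5 * 0 = 0
b = r sin θ = 5 * -1 = -5
z = -5i


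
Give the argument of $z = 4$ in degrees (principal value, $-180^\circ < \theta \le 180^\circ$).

b = 0 and a > 0, so z lies on the positive real axis: θ = 0°


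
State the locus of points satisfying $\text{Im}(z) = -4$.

Im(z) = y where z = x + yi; the equation y = -4 is satisfied by all points with that y-coordinate
Locus: Horizontal line y = -4


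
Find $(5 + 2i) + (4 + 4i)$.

(5 + 4) + (2 + 4)i = 9 + 6i


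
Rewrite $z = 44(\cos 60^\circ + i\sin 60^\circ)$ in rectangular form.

a = r cos θ = 44 * 1/2 = 22
b = r sin θ = 44 * sqrt(3)/2 = 22*sqrt(3)
z = 22 + 22*sqrt(3)i


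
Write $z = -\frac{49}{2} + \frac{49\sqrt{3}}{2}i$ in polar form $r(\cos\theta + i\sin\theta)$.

r = |z| = sqrt(a^2 + b^2) = sqrt((-49/2)^2 + (49*sqrt(3)/2)^2) = sqrt(2401/4 + 7203/4) = sqrt(2401) = 49
θ = arctan(b/a) = arctan(42.4352/-24.5) (quadrant-adjusted) = 120°
z = 49(cos 120° + i sin 120°)


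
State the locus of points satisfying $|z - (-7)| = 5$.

|z - z0| = r describes a circle centered at z0 with radius r
Here z0 = -7 and r = 5
Locus: Circle centered at (-7, 0) with radius 5


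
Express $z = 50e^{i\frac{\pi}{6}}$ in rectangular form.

a = r cos θ = 50 * sqrt(3)/2 = 25*sqrt(3)
b = r sin θ = 50 * 1/2 = 25
z = 25*sqrt(3) + 25i


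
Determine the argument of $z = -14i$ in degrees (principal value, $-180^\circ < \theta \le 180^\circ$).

a = 0 and b < 0, so z lies on the negative imaginary axis: θ = -90°


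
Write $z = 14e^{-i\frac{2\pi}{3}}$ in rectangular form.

a = r cos θ = 14 * -1/2 = -7
b = r sin θ = 14 * -sqrt(3)/2 = -7*sqrt(3)
z = -7 - 7*sqrt(3)i


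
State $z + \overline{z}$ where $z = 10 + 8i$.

z + conjugate(z) = (a + bi) + (a - bi) = 2a
= 2 * 10 = 20


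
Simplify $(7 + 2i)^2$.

(a + bi)^2 = a^2 - b^2 + 2abi
= 7^2 - 2^2 + 2*7*2i
= 45 + 28i


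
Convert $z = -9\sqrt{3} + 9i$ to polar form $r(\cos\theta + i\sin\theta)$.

r = |z| = sqrt(a^2 + b^2) = sqrt((-9*sqrt(3))^2 + (9)^2) = sqrt(243 + 81) = sqrt(324) = 18
θ = arctan(b/a) = arctan(9/-15.5885) (quadrant-adjusted) = 150°
z = 18(cos 150° + i sin 150°)


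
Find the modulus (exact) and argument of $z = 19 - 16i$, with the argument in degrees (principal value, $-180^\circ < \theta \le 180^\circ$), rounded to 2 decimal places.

|z| = sqrt(19^2 + (-16)^2) = sqrt(617)
arg(z) = arctan(b/a) = arctan(-16/19) (quadrant-adjusted) = -40.10°


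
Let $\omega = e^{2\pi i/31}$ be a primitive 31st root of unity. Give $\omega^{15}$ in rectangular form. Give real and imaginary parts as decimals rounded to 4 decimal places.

ω^15 = e^(2πi·15/31) = e^(i·30π/31)
= cos(30π/31) + i sin(30π/31)
= -0.9949 + 0.1012i


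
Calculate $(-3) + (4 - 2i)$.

(-3 + 4) + (0 + (-2))i = 1 - 2i


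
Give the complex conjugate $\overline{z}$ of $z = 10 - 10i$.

If z = a + bi, then conjugate(z) = a - bi
conjugate(10 - 10i) = 10 + 10i


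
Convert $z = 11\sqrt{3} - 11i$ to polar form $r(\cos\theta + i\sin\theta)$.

r = |z| = sqrt(a^2 + b^2) = sqrt((11*sqrt(3))^2 + (-11)^2) = sqrt(363 + 121) = sqrt(484) = 22
θ = arctan(b/a) = arctan(-11/19.0526) (quadrant-adjusted) = 330°
z = 22(cos 330° + i sin 330°)


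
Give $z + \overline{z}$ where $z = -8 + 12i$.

z + conjugate(z) = (a + bi) + (a - bi) = 2a
= 2 * (-8) = -16


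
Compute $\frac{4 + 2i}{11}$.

Divisor is real, so divide each part by 11:
= 4/11 + (2/11)i


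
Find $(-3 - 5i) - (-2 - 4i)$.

(-3 - (-2)) + (-5 - (-4))i = -1 - i


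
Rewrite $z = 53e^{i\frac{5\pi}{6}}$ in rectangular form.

a = r cos θ = 53 * -sqrt(3)/2 = -53*sqrt(3)/2
b = r sin θ = 53 * 1/2 = 53/2
z = -53*sqrt(3)/2 + (53/2)i


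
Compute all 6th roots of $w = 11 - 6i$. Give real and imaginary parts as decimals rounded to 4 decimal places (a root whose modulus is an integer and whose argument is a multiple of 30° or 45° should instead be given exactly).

|w| = sqrt(157) ≈ 12.529964, arg(w) ≈ 331.389540°
Root modulus = sqrt(157)^(1/6) ≈ 1.524023
Root arguments: θ_k = (arg(w) + 360°k)/6 for k = 0, 1, ..., 5
Compute each root as (root modulus)(cos θ_k + i sin θ_k) using full-precision intermediates, then round to 4 decimal places.
Roots: 0.8691 + 1.2519i, -0.6497 + 1.3786i, -1.5187 + 0.1267i, -0.8691 - 1.2519i, 0.6497 - 1.3786i, 1.5187 - 0.1267i


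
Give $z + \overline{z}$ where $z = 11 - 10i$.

z + conjugate(z) = (a + bi) + (a - bi) = 2a
= 2 * 11 = 22


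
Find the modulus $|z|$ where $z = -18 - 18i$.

|z| = sqrt(a^2 + b^2) = sqrt((-18)^2 + (-18)^2) = sqrt(648) = sqrt(648)


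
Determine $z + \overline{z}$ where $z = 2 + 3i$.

z + conjugate(z) = (a + bi) + (a - bi) = 2a
= 2 * 2 = 4


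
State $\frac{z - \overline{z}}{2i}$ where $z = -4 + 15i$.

z - conjugate(z) = 2bi
(z - conjugate(z))/(2i) = 2bi/(2i) = b = 15


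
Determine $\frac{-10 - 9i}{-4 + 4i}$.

Multiply numerator and denominator by conjugate (-4 - 4i):
= (-10 - 9i)(-4 - 4i) / ((-4)^2 + 4^2)
= (4 + 76i) / 32
Divide through by 4: (1 + 19i) / 8
= 1/8 + (19/8)i


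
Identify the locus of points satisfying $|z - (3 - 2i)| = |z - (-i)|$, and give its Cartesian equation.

|z - z1| = |z - z2| means z is equidistant from z1 and z2,
i.e. the perpendicular bisector of the segment from (3, -2) to (0, -1) (midpoint (3/2, -3/2)).
With z = x + yi, square both sides:
(x - 3)^2 + (y - (-2))^2 = (x - 0)^2 + (y - (-1))^2
The x^2 and y^2 terms cancel: -6x + 2y = 1 - 13 = -12
Simplify: 3x - y = 6
Locus: Perpendicular bisector of the segment from (3, -2) to (0, -1): the line 3x - y = 6


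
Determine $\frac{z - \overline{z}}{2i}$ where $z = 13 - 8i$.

z - conjugate(z) = 2bi
(z - conjugate(z))/(2i) = 2bi/(2i) = b = -8


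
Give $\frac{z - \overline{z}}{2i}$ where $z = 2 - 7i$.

z - conjugate(z) = 2bi
(z - conjugate(z))/(2i) = 2bi/(2i) = b = -7


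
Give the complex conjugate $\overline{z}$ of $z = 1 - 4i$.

If z = a + bi, then conjugate(z) = a - bi
conjugate(1 - 4i) = 1 + 4i


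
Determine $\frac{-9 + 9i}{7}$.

Divisor is real, so divide each part by 7:
= -9/7 + (9/7)i


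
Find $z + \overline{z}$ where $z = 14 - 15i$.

z + conjugate(z) = (a + bi) + (a - bi) = 2a
= 2 * 14 = 28


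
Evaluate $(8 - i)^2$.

(a + bi)^2 = a^2 - b^2 + 2abi
= 8^2 - (-1)^2 + 2*8*(-1)i
= 63 - 16i


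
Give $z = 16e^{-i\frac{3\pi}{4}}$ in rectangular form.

a = r cos θ = 16 * -sqrt(2)/2 = -8*sqrt(2)
b = r sin θ = 16 * -sqrt(2)/2 = -8*sqrt(2)
z = -8*sqrt(2) - 8*sqrt(2)i


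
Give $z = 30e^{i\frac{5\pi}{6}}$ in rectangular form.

a = r cos θ = 30 * -sqrt(3)/2 = -15*sqrt(3)
b = r sin θ = 30 * 1/2 = 15
z = -15*sqrt(3) + 15i


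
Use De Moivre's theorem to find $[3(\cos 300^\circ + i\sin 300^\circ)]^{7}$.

By De Moivre: z^n = r^n(cos(nθ) + i sin(nθ))
= 3^7(cos(7*300°) + i sin(7*300°))
= 2187(cos 300° + i sin 300°)
= 2187/2 - (2187*sqrt(3)/2)i


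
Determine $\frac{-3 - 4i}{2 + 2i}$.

Multiply numerator and denominator by conjugate (2 - 2i):
= (-3 - 4i)(2 - 2i) / (2^2 + 2^2)
= (-14 - 2i) / 8
Divide through by 2: (-7 - i) / 4
= -7/4 - (1/4)i
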